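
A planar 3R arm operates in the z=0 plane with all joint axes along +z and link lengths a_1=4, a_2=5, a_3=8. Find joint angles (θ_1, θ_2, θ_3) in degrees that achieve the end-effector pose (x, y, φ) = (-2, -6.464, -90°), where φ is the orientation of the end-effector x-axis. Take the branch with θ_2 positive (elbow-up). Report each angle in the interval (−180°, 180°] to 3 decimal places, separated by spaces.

44.954 149.999 75.047

wrist centre = target − a_3·(cos φ, sin φ) = (-2.0000, 1.5360)
cos θ_2 = (6.3593−4²−5²)/(2·4·5) = -0.8660; θ_2 = 149.9991° (elbow-up)
β = atan2(1.5360,-2.0000) = 142.4757°; ψ = atan2(2.5001,-0.3301) = 97.5214°
θ_1 = β − ψ = 44.9544°
θ_3 = φ − θ_1 − θ_2 = 75.0465° (wrapped to (-180°,180°])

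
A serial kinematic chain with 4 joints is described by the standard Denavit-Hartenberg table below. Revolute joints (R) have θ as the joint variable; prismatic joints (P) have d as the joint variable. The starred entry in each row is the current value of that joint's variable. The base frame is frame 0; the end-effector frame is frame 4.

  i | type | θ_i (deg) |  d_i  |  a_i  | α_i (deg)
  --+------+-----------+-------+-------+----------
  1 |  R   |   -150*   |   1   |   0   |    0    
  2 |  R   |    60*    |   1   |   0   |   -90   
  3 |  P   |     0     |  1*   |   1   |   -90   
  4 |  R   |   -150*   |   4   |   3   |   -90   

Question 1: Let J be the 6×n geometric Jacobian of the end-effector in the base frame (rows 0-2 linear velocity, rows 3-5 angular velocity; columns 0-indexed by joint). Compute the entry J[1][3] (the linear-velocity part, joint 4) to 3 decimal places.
-1.500

axis z_3 = (0.0000,-0.0000,-1.0000); lever o_n−o_3 = (1.5000,2.5981,-4.0000)
cross product → J_v[:, 3] = (2.5981,-1.5000,0.0000)
J_ω[:, 3] = z_3
entry J[1][3] = -1.5000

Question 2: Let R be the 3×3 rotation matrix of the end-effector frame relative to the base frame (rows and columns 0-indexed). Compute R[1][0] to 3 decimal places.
0.866

End-effector x-axis (col 0 of R) = (0.5000,0.8660,0.0000)
R[1][0] = 0.8660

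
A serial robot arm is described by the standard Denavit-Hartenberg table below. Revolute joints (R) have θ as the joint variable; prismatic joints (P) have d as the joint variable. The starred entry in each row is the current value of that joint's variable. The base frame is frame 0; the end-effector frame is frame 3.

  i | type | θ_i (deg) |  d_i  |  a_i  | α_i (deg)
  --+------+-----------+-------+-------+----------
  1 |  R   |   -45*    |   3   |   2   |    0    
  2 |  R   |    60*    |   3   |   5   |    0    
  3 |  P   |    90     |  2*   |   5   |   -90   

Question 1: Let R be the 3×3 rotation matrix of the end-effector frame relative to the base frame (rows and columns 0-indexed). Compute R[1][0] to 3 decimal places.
End-effector x-axis (col 0 of R) = (-0.2588,0.9659,0.0000)
R[1][0] = 0.9659

0.966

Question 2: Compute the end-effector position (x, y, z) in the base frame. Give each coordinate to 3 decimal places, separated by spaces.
after link 1: o_1 = (1.4142, -1.4142, 3.0000)
after link 2: o_2 = (6.2438, -0.1201, 6.0000)
after link 3: o_3 = (4.9497, 4.7095, 8.0000)

4.950 4.710 8.000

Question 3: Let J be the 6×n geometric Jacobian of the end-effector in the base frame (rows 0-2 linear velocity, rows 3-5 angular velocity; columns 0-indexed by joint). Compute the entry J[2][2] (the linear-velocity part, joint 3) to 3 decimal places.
prismatic axis z_2 = (0.0000,0.0000,1.0000)
J_v[:, 2] = z_2; J_ω[:, 2] = (0,0,0)
entry J[2][2] = 1.0000

1.000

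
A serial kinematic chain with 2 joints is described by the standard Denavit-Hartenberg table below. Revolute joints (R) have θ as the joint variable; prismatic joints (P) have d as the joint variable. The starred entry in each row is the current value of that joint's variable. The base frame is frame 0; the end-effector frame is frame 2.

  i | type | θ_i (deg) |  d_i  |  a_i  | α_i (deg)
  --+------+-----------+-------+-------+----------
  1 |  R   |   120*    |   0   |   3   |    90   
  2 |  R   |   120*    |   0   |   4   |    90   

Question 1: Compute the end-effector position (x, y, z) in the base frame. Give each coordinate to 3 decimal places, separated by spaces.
after link 1: o_1 = (-1.5000, 2.5981, 0.0000)
after link 2: o_2 = (-0.5000, 0.8660, 3.4641)

-0.500 0.866 3.464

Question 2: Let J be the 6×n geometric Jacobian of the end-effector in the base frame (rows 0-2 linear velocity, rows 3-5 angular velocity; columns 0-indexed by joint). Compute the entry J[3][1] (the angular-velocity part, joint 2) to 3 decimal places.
axis z_1 = (0.8660,0.5000,0.0000); lever o_n−o_1 = (1.0000,-1.7321,3.4641)
cross product → J_v[:, 1] = (1.7321,-3.0000,-2.0000)
J_ω[:, 1] = z_1
entry J[3][1] = 0.8660

0.866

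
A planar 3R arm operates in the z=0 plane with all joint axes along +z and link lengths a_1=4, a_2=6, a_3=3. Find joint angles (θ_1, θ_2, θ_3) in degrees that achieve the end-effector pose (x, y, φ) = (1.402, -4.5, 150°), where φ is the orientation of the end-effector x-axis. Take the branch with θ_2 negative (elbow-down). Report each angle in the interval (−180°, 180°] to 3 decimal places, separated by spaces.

-0.000 -89.999 -120.001

wrist centre = target − a_3·(cos φ, sin φ) = (4.0001, -6.0000)
cos θ_2 = (52.0006−4²−6²)/(2·4·6) = 0.0000; θ_2 = -89.9993° (elbow-down)
β = atan2(-6.0000,4.0001) = -56.3094°; ψ = atan2(-6.0000,4.0001) = -56.3094°
θ_1 = β − ψ = -0.0000°
θ_3 = φ − θ_1 − θ_2 = -120.0007° (wrapped to (-180°,180°])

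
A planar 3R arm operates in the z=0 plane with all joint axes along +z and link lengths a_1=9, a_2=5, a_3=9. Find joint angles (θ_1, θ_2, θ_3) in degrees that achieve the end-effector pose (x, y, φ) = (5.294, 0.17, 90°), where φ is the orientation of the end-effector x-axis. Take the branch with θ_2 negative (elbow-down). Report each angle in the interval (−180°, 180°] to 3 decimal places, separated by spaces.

-30.000 -90.003 -149.997

wrist centre = target − a_3·(cos φ, sin φ) = (5.2940, -8.8300)
cos θ_2 = (105.9953−9²−5²)/(2·9·5) = -0.0001; θ_2 = -90.0030° (elbow-down)
β = atan2(-8.8300,5.2940) = -59.0553°; ψ = atan2(-5.0000,8.9997) = -29.0553°
θ_1 = β − ψ = -30.0000°
θ_3 = φ − θ_1 − θ_2 = -149.9970° (wrapped to (-180°,180°])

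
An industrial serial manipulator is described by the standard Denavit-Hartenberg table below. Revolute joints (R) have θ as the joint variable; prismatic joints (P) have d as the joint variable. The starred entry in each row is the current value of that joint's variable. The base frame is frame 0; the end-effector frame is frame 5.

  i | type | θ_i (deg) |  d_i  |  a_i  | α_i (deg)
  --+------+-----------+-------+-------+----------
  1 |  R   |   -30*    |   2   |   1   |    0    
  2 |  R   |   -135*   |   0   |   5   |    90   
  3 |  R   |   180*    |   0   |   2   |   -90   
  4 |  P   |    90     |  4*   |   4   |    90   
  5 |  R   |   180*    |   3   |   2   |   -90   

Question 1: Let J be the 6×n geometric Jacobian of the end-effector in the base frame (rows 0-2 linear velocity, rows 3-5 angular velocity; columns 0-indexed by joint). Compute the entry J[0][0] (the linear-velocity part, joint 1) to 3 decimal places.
axis z_0 = ẑ; lever o_n−o_0 = (1.3837,-2.4319,-2.0000)
cross product → J_v[:, 0] = (2.4319,1.3837,-0.0000)
J_ω[:, 0] = z_0
entry J[0][0] = 2.4319

2.432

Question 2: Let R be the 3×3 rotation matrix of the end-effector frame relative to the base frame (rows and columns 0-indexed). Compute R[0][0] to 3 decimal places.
-0.259

End-effector x-axis (col 0 of R) = (-0.2588,0.9659,0.0000)
R[0][0] = -0.2588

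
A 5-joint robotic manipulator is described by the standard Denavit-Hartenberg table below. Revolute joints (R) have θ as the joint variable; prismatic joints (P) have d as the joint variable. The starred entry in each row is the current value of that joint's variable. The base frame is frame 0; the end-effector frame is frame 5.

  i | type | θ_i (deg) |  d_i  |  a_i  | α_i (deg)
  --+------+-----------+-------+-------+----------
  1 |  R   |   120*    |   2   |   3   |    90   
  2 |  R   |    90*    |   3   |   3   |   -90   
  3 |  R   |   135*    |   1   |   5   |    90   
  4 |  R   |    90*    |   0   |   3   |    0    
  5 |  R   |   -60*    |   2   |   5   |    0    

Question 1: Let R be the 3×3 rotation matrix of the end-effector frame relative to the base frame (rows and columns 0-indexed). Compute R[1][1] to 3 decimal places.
End-effector y-axis (col 1 of R) = (0.7392,-0.5732,0.3536)
R[1][1] = -0.5732

-0.573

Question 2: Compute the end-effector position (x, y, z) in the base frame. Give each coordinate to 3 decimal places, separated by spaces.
-2.590 -5.537 -0.183

after link 1: o_1 = (-1.5000, 2.5981, 2.0000)
after link 2: o_2 = (1.0981, 4.0981, 5.0000)
after link 3: o_3 = (-1.4638, 1.4643, 1.4645)
after link 4: o_4 = (0.0362, -1.1338, 1.4645)
after link 5: o_5 = (-2.5902, -5.5369, -0.1832)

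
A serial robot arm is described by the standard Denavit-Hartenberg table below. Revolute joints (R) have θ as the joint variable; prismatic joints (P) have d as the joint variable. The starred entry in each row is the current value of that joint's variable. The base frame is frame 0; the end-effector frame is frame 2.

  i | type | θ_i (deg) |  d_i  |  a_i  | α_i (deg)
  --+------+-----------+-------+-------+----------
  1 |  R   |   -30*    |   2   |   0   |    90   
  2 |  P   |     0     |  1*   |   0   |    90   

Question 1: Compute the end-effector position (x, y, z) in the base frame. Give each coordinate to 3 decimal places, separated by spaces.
after link 1: o_1 = (0.0000, 0.0000, 2.0000)
after link 2: o_2 = (-0.5000, -0.8660, 2.0000)

-0.500 -0.866 2.000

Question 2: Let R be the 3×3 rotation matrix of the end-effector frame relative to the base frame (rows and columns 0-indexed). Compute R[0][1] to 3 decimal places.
End-effector y-axis (col 1 of R) = (-0.5000,-0.8660,0.0000)
R[0][1] = -0.5000

-0.500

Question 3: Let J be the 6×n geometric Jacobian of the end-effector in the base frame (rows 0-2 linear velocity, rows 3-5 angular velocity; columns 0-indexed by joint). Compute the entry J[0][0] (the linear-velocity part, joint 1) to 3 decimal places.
0.866

axis z_0 = ẑ; lever o_n−o_0 = (-0.5000,-0.8660,2.0000)
cross product → J_v[:, 0] = (0.8660,-0.5000,0.0000)
J_ω[:, 0] = z_0
entry J[0][0] = 0.8660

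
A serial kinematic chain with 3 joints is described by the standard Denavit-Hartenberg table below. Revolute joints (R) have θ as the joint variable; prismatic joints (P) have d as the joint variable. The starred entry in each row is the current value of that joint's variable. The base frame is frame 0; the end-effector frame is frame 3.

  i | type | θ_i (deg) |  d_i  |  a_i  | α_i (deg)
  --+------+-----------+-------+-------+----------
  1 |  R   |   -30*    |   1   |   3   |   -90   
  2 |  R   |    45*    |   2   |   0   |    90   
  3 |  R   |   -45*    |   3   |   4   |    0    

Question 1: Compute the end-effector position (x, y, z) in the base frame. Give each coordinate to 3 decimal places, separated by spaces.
5.753 -4.278 1.121

after link 1: o_1 = (2.5981, -1.5000, 1.0000)
after link 2: o_2 = (3.5981, 0.2321, 1.0000)
after link 3: o_3 = (5.7530, -4.2781, 1.1213)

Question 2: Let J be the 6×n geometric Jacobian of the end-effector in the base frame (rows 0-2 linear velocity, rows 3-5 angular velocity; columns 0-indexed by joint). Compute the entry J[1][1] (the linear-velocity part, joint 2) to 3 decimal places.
-0.061

axis z_1 = (0.5000,0.8660,0.0000); lever o_n−o_1 = (3.1550,-2.7781,0.1213)
cross product → J_v[:, 1] = (0.1051,-0.0607,-4.1213)
J_ω[:, 1] = z_1
entry J[1][1] = -0.0607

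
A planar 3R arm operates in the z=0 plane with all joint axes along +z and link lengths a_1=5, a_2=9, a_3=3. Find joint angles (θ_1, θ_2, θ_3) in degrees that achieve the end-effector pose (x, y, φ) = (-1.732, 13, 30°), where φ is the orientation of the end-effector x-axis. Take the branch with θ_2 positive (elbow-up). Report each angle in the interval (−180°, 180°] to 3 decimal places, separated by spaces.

71.266 60.000 -101.266

wrist centre = target − a_3·(cos φ, sin φ) = (-4.3301, 11.5000)
cos θ_2 = (150.9996−5²−9²)/(2·5·9) = 0.5000; θ_2 = 60.0003° (elbow-up)
β = atan2(11.5000,-4.3301) = 110.6328°; ψ = atan2(7.7943,9.5000) = 39.3672°
θ_1 = β − ψ = 71.2656°
θ_3 = φ − θ_1 − θ_2 = -101.2659° (wrapped to (-180°,180°])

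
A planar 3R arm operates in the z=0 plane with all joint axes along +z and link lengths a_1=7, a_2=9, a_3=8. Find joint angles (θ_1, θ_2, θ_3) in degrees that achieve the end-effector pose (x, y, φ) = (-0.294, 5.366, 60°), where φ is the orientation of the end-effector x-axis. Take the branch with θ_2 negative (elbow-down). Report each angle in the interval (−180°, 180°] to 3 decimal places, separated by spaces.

-59.997 -150.002 -90.002

wrist centre = target − a_3·(cos φ, sin φ) = (-4.2940, -1.5622)
cos θ_2 = (20.8789−7²−9²)/(2·7·9) = -0.8660; θ_2 = -150.0017° (elbow-down)
β = atan2(-1.5622,-4.2940) = -160.0081°; ψ = atan2(-4.4998,-0.7944) = -100.0115°
θ_1 = β − ψ = -59.9966°
θ_3 = φ − θ_1 − θ_2 = -90.0017° (wrapped to (-180°,180°])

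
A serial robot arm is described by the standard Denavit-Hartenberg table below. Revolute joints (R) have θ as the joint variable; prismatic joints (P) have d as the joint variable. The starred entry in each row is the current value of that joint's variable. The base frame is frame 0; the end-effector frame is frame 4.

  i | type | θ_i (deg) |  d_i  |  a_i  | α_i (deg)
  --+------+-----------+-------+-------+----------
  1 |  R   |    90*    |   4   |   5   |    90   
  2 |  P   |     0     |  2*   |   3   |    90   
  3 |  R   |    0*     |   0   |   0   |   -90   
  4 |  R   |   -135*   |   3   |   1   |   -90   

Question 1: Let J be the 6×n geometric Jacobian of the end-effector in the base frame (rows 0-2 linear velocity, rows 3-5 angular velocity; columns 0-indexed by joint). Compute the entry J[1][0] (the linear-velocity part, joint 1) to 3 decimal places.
axis z_0 = ẑ; lever o_n−o_0 = (5.0000,7.2929,3.2929)
cross product → J_v[:, 0] = (-7.2929,5.0000,0.0000)
J_ω[:, 0] = z_0
entry J[1][0] = 5.0000

5.000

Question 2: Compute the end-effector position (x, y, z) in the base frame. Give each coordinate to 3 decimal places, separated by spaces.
5.000 7.293 3.293

after link 1: o_1 = (0.0000, 5.0000, 4.0000)
after link 2: o_2 = (2.0000, 8.0000, 4.0000)
after link 3: o_3 = (2.0000, 8.0000, 4.0000)
after link 4: o_4 = (5.0000, 7.2929, 3.2929)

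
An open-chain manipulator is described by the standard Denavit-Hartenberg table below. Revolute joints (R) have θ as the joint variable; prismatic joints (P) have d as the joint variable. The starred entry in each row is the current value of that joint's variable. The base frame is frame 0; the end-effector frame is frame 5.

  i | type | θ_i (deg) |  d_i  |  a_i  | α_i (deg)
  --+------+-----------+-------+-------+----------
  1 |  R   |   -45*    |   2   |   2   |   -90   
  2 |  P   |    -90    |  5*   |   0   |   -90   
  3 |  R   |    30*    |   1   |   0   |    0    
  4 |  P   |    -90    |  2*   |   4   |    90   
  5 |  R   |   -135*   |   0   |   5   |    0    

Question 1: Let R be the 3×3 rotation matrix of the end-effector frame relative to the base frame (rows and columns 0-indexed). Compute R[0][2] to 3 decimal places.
End-effector z-axis (col 2 of R) = (0.3536,0.3536,-0.8660)
R[0][2] = 0.3536

0.354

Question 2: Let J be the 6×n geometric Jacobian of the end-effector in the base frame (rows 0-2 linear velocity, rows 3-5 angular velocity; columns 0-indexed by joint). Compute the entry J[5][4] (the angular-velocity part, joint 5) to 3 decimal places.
axis z_4 = (0.3536,0.3536,-0.8660); lever o_n−o_4 = (-4.6651,0.3349,-1.7678)
cross product → J_v[:, 4] = (-0.3349,4.6651,1.7678)
J_ω[:, 4] = z_4
entry J[5][4] = -0.8660

-0.866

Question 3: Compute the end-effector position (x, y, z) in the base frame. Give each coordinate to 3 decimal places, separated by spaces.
after link 1: o_1 = (1.4142, -1.4142, 2.0000)
after link 2: o_2 = (4.9497, 2.1213, 2.0000)
after link 3: o_3 = (5.6569, 1.4142, 2.0000)
after link 4: o_4 = (9.5206, 2.4495, 4.0000)
after link 5: o_5 = (4.8555, 2.7844, 2.2322)

4.855 2.784 2.232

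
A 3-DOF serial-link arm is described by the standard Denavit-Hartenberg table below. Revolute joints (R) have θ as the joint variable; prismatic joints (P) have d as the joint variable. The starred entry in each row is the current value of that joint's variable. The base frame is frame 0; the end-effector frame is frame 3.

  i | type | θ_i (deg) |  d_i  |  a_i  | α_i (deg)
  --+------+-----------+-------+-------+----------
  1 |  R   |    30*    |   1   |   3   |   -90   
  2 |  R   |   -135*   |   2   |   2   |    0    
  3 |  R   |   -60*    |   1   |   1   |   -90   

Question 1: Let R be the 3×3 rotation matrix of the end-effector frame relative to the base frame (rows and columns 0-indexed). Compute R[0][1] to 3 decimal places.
End-effector y-axis (col 1 of R) = (0.5000,-0.8660,-0.0000)
R[0][1] = 0.5000

0.500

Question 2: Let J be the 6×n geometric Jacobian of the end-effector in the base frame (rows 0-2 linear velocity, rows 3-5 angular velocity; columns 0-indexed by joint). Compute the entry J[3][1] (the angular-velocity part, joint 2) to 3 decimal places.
-0.500

axis z_1 = (-0.5000,0.8660,0.0000); lever o_n−o_1 = (-3.5613,1.4080,1.1554)
cross product → J_v[:, 1] = (1.0006,0.5777,2.3801)
J_ω[:, 1] = z_1
entry J[3][1] = -0.5000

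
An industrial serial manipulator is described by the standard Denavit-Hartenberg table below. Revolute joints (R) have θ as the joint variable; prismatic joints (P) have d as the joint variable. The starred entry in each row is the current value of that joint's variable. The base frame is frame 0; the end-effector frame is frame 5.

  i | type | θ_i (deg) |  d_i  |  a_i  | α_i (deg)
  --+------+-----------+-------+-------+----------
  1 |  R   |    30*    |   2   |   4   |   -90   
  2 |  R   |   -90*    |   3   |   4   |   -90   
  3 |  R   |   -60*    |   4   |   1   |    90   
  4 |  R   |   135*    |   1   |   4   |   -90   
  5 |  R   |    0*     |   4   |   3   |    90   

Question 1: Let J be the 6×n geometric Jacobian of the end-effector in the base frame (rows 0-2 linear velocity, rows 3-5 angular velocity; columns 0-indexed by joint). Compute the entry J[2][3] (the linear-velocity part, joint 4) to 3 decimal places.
axis z_3 = (-0.2500,0.4330,-0.8660); lever o_n−o_3 = (4.9552,-4.3400,-4.7551)
cross product → J_v[:, 3] = (-5.8175,-5.4801,-1.0607)
J_ω[:, 3] = z_3
entry J[2][3] = -1.0607

-1.061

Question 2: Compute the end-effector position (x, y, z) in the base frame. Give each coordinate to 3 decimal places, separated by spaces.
9.950 3.008 1.745

after link 1: o_1 = (3.4641, 2.0000, 2.0000)
after link 2: o_2 = (1.9641, 4.5981, 6.0000)
after link 3: o_3 = (4.9952, 7.3481, 6.5000)
after link 4: o_4 = (8.4194, 7.0740, 4.2198)
after link 5: o_5 = (9.9504, 3.0081, 1.7449)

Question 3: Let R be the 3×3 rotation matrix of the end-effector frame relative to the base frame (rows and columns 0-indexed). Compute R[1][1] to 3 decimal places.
-0.884

End-effector y-axis (col 1 of R) = (-0.3062,-0.8839,-0.3536)
R[1][1] = -0.8839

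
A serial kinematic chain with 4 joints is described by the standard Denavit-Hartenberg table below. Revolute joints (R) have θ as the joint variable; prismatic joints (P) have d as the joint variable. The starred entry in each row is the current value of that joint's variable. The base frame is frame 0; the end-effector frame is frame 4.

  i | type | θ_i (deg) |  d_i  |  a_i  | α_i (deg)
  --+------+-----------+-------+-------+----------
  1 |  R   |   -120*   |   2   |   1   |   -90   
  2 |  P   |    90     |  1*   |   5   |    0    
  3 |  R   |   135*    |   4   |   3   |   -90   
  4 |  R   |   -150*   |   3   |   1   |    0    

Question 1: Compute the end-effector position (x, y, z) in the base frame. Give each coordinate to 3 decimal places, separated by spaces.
after link 1: o_1 = (-0.5000, -0.8660, 2.0000)
after link 2: o_2 = (0.3660, -1.3660, -3.0000)
after link 3: o_3 = (4.8908, -1.5289, -0.8787)
after link 4: o_4 = (3.9570, -4.1464, 0.6303)

3.957 -4.146 0.630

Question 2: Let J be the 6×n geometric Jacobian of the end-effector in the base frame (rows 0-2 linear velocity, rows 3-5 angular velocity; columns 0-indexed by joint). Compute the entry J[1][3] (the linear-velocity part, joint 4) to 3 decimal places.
-0.127

axis z_3 = (-0.3536,-0.6124,0.7071); lever o_n−o_3 = (-0.9338,-2.6174,1.5089)
cross product → J_v[:, 3] = (0.9268,-0.1268,0.3536)
J_ω[:, 3] = z_3
entry J[1][3] = -0.1268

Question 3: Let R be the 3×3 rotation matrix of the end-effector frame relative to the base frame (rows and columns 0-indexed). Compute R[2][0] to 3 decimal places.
End-effector x-axis (col 0 of R) = (0.1268,-0.7803,-0.6124)
R[2][0] = -0.6124

-0.612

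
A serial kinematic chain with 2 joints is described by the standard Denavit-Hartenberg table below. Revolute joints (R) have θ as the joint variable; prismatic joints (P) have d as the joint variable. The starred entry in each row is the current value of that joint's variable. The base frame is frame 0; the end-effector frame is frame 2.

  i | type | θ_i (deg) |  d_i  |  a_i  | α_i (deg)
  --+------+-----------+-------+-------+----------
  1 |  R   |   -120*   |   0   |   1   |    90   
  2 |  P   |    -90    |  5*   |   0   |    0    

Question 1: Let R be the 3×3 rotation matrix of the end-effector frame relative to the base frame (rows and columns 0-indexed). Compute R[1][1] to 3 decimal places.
End-effector y-axis (col 1 of R) = (-0.5000,-0.8660,0.0000)
R[1][1] = -0.8660

-0.866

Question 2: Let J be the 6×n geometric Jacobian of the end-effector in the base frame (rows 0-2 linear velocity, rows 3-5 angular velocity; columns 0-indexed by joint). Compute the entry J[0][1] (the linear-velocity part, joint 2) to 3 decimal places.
prismatic axis z_1 = (-0.8660,0.5000,0.0000)
J_v[:, 1] = z_1; J_ω[:, 1] = (0,0,0)
entry J[0][1] = -0.8660

-0.866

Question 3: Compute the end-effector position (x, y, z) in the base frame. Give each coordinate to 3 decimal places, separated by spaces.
-4.830 1.634 0.000

after link 1: o_1 = (-0.5000, -0.8660, 0.0000)
after link 2: o_2 = (-4.8301, 1.6340, 0.0000)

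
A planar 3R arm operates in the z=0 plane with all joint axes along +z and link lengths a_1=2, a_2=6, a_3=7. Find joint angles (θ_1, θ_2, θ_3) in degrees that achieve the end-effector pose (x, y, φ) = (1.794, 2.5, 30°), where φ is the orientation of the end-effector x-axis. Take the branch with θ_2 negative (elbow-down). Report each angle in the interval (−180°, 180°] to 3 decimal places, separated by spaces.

-30.013 -149.991 -149.996

wrist centre = target − a_3·(cos φ, sin φ) = (-4.2682, -1.0000)
cos θ_2 = (19.2173−2²−6²)/(2·2·6) = -0.8659; θ_2 = -149.9907° (elbow-down)
β = atan2(-1.0000,-4.2682) = -166.8139°; ψ = atan2(-3.0008,-3.1957) = -136.8008°
θ_1 = β − ψ = -30.0131°
θ_3 = φ − θ_1 − θ_2 = -149.9962° (wrapped to (-180°,180°])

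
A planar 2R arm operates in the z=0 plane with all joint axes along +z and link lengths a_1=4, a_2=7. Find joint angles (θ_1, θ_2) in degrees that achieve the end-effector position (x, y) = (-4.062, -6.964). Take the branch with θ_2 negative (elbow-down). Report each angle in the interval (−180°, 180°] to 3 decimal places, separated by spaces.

-59.997 -90.003

cos θ_2 = (64.9971−4²−7²)/(2·4·7) = -0.0001; θ_2 = -90.0029° (elbow-down)
β = atan2(-6.9640,-4.0620) = -120.2544°; ψ = atan2(-7.0000,3.9996) = -60.2573°
θ_1 = β − ψ = -59.9971°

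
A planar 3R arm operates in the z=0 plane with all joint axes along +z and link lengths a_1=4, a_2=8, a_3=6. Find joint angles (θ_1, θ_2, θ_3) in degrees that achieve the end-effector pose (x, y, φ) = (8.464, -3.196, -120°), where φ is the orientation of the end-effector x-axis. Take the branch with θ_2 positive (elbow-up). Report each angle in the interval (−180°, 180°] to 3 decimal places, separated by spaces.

-10.209 30.003 -139.794

wrist centre = target − a_3·(cos φ, sin φ) = (11.4640, 2.0002)
cos θ_2 = (135.4239−4²−8²)/(2·4·8) = 0.8660; θ_2 = 30.0031° (elbow-up)
β = atan2(2.0002,11.4640) = 9.8969°; ψ = atan2(4.0004,10.9280) = 20.1060°
θ_1 = β − ψ = -10.2091°
θ_3 = φ − θ_1 − θ_2 = -139.7940° (wrapped to (-180°,180°])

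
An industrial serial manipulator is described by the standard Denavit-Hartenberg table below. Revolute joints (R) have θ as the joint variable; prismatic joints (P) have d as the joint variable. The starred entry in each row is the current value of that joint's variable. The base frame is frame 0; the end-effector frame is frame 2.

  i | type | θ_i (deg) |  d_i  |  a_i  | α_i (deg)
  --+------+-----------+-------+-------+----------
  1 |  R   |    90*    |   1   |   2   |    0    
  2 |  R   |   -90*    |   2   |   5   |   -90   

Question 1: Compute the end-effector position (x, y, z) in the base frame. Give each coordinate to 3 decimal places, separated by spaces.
after link 1: o_1 = (0.0000, 2.0000, 1.0000)
after link 2: o_2 = (5.0000, 2.0000, 3.0000)

5.000 2.000 3.000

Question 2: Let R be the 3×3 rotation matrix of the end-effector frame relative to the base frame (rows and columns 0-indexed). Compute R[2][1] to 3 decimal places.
-1.000

End-effector y-axis (col 1 of R) = (0.0000,0.0000,-1.0000)
R[2][1] = -1.0000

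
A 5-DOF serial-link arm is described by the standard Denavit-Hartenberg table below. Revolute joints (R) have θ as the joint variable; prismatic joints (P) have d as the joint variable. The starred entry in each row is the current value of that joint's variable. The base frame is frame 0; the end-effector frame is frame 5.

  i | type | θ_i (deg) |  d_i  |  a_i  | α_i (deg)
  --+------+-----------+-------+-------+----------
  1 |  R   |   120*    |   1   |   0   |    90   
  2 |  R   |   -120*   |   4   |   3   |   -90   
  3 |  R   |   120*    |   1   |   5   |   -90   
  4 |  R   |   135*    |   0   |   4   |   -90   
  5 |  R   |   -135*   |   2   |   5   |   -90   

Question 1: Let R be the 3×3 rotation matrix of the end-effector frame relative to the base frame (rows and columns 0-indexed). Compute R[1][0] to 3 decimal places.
0.709

End-effector x-axis (col 0 of R) = (-0.5009,0.7087,0.4968)
R[1][0] = 0.7087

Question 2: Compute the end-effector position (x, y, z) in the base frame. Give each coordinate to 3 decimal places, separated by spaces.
after link 1: o_1 = (0.0000, 0.0000, 1.0000)
after link 2: o_2 = (4.2141, 0.7010, -1.5981)
after link 3: o_3 = (-0.5939, 0.3684, 0.0670)
after link 4: o_4 = (3.1057, -1.1405, 0.2565)
after link 5: o_5 = (1.2262, 3.7698, 1.4212)

1.226 3.770 1.421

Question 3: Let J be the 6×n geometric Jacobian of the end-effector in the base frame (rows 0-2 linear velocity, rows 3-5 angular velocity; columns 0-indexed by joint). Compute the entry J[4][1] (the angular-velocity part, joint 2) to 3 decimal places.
0.500

axis z_1 = (0.8660,0.5000,0.0000); lever o_n−o_1 = (1.2262,3.7698,0.4212)
cross product → J_v[:, 1] = (0.2106,-0.3647,2.6516)
J_ω[:, 1] = z_1
entry J[4][1] = 0.5000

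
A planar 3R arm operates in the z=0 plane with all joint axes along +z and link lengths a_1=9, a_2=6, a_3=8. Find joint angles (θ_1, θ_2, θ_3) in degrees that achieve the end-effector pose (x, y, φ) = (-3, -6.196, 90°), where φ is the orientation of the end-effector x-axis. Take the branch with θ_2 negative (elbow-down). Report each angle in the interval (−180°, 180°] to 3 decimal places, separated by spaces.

-89.998 -30.005 -149.997

wrist centre = target − a_3·(cos φ, sin φ) = (-3.0000, -14.1960)
cos θ_2 = (210.5264−9²−6²)/(2·9·6) = 0.8660; θ_2 = -30.0046° (elbow-down)
β = atan2(-14.1960,-3.0000) = -101.9326°; ψ = atan2(-3.0004,14.1959) = -11.9343°
θ_1 = β − ψ = -89.9983°
θ_3 = φ − θ_1 − θ_2 = -149.9971° (wrapped to (-180°,180°])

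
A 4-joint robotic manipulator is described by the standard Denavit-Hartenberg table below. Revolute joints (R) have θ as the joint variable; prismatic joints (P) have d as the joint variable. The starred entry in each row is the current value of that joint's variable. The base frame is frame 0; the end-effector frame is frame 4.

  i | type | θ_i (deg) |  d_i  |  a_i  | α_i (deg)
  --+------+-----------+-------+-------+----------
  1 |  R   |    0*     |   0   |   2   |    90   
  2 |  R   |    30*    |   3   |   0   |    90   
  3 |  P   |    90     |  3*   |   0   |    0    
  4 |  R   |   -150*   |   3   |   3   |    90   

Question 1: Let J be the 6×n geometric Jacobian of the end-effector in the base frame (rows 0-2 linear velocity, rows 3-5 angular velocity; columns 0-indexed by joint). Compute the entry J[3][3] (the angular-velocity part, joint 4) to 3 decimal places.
0.500

axis z_3 = (0.5000,-0.0000,-0.8660); lever o_n−o_3 = (2.7990,2.5981,-1.8481)
cross product → J_v[:, 3] = (2.2500,-1.5000,1.2990)
J_ω[:, 3] = z_3
entry J[3][3] = 0.5000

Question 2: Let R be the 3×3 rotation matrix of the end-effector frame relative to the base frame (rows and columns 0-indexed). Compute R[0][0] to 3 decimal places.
End-effector x-axis (col 0 of R) = (0.4330,0.8660,0.2500)
R[0][0] = 0.4330

0.433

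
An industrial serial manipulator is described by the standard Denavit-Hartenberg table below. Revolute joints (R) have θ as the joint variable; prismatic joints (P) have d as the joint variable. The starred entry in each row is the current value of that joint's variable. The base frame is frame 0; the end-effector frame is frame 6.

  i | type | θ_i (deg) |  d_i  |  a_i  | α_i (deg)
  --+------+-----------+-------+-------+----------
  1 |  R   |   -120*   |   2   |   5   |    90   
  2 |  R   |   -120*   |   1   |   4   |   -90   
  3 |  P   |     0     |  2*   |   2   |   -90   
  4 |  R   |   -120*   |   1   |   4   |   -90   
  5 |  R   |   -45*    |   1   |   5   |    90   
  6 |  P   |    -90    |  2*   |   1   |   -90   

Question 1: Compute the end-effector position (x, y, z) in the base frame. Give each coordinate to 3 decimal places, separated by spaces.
after link 1: o_1 = (-2.5000, -4.3301, 2.0000)
after link 2: o_2 = (-2.3660, -2.0981, -1.4641)
after link 3: o_3 = (-2.7321, -2.7321, -4.1962)
after link 4: o_4 = (-3.8660, -6.6962, -4.1962)
after link 5: o_5 = (-2.5719, -11.5258, -5.1962)
after link 6: o_6 = (-0.6401, -11.0081, -4.1962)

-0.640 -11.008 -4.196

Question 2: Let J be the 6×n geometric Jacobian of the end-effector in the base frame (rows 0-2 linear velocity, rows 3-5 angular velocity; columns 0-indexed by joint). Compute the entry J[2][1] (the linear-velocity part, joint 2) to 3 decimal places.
4.853

axis z_1 = (-0.8660,0.5000,0.0000); lever o_n−o_1 = (1.8599,-6.6780,-6.1962)
cross product → J_v[:, 1] = (-3.0981,-5.3660,4.8534)
J_ω[:, 1] = z_1
entry J[2][1] = 4.8534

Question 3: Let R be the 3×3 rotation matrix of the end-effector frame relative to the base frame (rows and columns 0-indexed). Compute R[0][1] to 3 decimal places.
End-effector y-axis (col 1 of R) = (-0.9659,-0.2588,0.0000)
R[0][1] = -0.9659

-0.966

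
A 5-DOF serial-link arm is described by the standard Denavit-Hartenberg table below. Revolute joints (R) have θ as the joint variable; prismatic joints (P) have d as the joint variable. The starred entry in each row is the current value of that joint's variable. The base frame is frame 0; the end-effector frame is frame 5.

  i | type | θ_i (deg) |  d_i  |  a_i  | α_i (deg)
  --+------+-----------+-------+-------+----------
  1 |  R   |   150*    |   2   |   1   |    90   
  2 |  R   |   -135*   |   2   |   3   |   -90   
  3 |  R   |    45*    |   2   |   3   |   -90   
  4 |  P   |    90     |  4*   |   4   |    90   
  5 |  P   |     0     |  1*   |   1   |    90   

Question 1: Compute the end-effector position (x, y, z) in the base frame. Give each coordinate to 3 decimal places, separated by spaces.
after link 1: o_1 = (-0.8660, 0.5000, 2.0000)
after link 2: o_2 = (1.9711, 1.1714, -0.1213)
after link 3: o_3 = (0.9847, -0.7086, -3.0355)
after link 4: o_4 = (0.2880, -3.5723, 1.7929)
after link 5: o_5 = (0.9798, -4.7882, 2.0000)

0.980 -4.788 2.000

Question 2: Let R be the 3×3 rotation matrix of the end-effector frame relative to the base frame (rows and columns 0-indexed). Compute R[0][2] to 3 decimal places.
End-effector z-axis (col 2 of R) = (0.7866,0.3624,-0.5000)
R[0][2] = 0.7866

0.787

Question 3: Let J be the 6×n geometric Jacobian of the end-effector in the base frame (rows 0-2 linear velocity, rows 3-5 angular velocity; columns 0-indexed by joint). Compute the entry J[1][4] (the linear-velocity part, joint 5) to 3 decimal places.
-0.862

prismatic axis z_4 = (0.0795,-0.8624,-0.5000)
J_v[:, 4] = z_4; J_ω[:, 4] = (0,0,0)
entry J[1][4] = -0.8624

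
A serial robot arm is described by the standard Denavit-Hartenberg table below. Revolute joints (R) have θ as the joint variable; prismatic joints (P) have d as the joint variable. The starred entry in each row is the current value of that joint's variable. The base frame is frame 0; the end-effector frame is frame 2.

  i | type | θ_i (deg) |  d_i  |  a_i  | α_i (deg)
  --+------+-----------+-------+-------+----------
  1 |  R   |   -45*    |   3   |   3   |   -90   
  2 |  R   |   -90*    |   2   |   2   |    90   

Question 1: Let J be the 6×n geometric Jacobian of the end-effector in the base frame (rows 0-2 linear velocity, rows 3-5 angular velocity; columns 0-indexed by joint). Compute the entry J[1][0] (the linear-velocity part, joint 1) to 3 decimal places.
axis z_0 = ẑ; lever o_n−o_0 = (3.5355,-0.7071,5.0000)
cross product → J_v[:, 0] = (0.7071,3.5355,-0.0000)
J_ω[:, 0] = z_0
entry J[1][0] = 3.5355

3.536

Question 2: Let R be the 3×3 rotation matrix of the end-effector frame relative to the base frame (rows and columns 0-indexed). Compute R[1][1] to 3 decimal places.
0.707

End-effector y-axis (col 1 of R) = (0.7071,0.7071,0.0000)
R[1][1] = 0.7071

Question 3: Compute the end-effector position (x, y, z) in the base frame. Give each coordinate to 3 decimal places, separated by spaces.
after link 1: o_1 = (2.1213, -2.1213, 3.0000)
after link 2: o_2 = (3.5355, -0.7071, 5.0000)

3.536 -0.707 5.000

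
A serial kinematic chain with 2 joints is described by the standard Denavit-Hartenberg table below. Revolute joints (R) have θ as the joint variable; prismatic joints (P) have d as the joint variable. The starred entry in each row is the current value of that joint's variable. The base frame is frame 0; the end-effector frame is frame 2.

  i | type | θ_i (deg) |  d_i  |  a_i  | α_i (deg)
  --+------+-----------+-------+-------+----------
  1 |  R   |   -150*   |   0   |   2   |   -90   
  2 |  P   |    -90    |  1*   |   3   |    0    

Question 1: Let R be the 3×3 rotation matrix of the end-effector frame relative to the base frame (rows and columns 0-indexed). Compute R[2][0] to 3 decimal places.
1.000

End-effector x-axis (col 0 of R) = (-0.0000,0.0000,1.0000)
R[2][0] = 1.0000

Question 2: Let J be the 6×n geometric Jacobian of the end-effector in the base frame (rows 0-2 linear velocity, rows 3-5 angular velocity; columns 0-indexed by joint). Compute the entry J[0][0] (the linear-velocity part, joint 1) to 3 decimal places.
axis z_0 = ẑ; lever o_n−o_0 = (-1.2321,-1.8660,3.0000)
cross product → J_v[:, 0] = (1.8660,-1.2321,0.0000)
J_ω[:, 0] = z_0
entry J[0][0] = 1.8660

1.866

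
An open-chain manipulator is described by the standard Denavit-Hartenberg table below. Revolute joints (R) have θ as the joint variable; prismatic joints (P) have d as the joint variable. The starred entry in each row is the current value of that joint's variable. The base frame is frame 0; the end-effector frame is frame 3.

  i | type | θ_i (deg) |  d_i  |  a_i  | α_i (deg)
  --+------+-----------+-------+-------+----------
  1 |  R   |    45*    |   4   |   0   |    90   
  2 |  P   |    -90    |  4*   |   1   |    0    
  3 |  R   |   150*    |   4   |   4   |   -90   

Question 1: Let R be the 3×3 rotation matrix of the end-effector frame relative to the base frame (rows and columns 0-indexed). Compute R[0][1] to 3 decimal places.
-0.707

End-effector y-axis (col 1 of R) = (-0.7071,0.7071,-0.0000)
R[0][1] = -0.7071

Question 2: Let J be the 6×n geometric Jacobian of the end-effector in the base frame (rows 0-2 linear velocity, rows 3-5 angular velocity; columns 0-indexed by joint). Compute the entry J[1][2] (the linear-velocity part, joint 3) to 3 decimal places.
axis z_2 = (0.7071,-0.7071,0.0000); lever o_n−o_2 = (4.2426,-1.4142,3.4641)
cross product → J_v[:, 2] = (-2.4495,-2.4495,2.0000)
J_ω[:, 2] = z_2
entry J[1][2] = -2.4495

-2.449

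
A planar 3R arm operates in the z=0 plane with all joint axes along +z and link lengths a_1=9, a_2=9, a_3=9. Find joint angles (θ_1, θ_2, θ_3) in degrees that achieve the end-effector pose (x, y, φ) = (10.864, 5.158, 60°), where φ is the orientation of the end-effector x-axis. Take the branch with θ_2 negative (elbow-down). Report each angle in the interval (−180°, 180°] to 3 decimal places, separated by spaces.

wrist centre = target − a_3·(cos φ, sin φ) = (6.3640, -2.6362)
cos θ_2 = (47.4502−9²−9²)/(2·9·9) = -0.7071; θ_2 = -134.9993° (elbow-down)
β = atan2(-2.6362,6.3640) = -22.5013°; ψ = atan2(-6.3640,2.6361) = -67.4996°
θ_1 = β − ψ = 44.9983°
θ_3 = φ − θ_1 − θ_2 = 150.0010° (wrapped to (-180°,180°])

44.998 -134.999 150.001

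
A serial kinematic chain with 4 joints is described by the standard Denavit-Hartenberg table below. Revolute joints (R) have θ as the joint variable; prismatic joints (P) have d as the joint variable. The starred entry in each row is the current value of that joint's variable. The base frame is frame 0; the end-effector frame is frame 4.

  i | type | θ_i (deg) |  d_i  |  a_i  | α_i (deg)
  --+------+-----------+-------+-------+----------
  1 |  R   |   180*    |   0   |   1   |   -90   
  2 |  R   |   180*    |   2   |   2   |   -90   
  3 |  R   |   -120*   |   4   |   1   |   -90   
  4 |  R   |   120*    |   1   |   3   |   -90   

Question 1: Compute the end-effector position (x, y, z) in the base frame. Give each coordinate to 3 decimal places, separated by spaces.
after link 1: o_1 = (-1.0000, 0.0000, 0.0000)
after link 2: o_2 = (1.0000, -2.0000, -0.0000)
after link 3: o_3 = (0.5000, -2.8660, 4.0000)
after link 4: o_4 = (2.1160, -2.0670, 1.4019)

2.116 -2.067 1.402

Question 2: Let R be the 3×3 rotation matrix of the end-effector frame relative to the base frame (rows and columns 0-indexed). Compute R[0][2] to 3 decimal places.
0.433

End-effector z-axis (col 2 of R) = (0.4330,0.7500,0.5000)
R[0][2] = 0.4330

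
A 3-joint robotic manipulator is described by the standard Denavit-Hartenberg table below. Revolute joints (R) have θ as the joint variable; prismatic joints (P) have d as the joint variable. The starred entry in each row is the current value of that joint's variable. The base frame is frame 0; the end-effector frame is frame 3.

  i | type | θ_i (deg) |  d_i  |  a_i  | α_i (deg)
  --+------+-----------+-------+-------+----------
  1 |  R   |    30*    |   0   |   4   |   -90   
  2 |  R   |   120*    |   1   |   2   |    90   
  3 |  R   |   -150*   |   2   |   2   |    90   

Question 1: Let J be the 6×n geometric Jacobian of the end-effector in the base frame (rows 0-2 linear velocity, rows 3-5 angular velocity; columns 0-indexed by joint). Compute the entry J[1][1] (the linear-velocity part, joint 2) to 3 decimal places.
axis z_1 = (-0.5000,0.8660,0.0000); lever o_n−o_1 = (1.3840,0.7990,-1.2321)
cross product → J_v[:, 1] = (-1.0670,-0.6160,-1.5981)
J_ω[:, 1] = z_1
entry J[1][1] = -0.6160

-0.616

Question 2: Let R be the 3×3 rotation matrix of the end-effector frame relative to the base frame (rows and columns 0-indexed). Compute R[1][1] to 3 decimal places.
0.433

End-effector y-axis (col 1 of R) = (0.7500,0.4330,-0.5000)
R[1][1] = 0.4330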